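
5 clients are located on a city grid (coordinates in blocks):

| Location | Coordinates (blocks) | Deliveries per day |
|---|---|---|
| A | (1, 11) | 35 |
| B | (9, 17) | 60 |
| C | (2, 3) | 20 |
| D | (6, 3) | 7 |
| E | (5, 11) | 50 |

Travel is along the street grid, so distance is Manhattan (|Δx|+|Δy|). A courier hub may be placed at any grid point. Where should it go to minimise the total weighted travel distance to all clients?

(5, 11)

Manhattan distance separates: Σwᵢ(|x−xᵢ|+|y−yᵢ|) = Σwᵢ|x−xᵢ| + Σwᵢ|y−yᵢ|, so x and y are optimised independently as 1-D weighted medians.
Total weight W = 172; half = 86.
x-coordinate, sorted with cumulative weight:
  x=1 (A, w=35) cum 35
  x=2 (C, w=20) cum 55
  x=5 (E, w=50) cum 105  ← median
  x=6 (D, w=7) cum 112
  x=9 (B, w=60) cum 172
⇒ x* = 5
y-coordinate, sorted with cumulative weight:
  y=3 (C, w=20) cum 20
  y=3 (D, w=7) cum 27
  y=11 (A, w=35) cum 62
  y=11 (E, w=50) cum 112  ← median
  y=17 (B, w=60) cum 172
⇒ y* = 11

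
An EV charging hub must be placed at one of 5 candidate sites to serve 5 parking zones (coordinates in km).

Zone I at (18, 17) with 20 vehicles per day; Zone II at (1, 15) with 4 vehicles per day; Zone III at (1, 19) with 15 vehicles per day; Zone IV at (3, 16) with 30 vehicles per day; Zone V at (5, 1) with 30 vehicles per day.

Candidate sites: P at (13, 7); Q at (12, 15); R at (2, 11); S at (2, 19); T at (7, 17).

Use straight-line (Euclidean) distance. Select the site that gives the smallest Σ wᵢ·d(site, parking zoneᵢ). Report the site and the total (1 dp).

Total weighted distance at each candidate:
  P (13, 7): total = 1239.5
  Q (12, 15): total = 1087.3
  R (2, 11): total = 945.4
  S (2, 19): total = 996.3
  T (7, 17): total = 947.6
Minimum is at R with total 945.4 km.

R, total 945.4 km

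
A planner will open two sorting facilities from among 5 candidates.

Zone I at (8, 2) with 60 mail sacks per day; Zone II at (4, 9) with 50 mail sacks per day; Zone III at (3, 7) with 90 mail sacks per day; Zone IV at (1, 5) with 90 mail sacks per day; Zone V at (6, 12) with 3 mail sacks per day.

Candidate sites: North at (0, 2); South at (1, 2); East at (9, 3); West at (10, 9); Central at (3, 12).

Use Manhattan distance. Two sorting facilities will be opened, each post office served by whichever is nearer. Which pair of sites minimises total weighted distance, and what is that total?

Evaluate every pair (each demand assigned to the nearer of the two):
  {South, Central}: total = 1349
  {North, Central}: total = 1499
  {South, East}: total = 1556
  {East, Central}: total = 1589
  {South, West}: total = 1641
  {North, East}: total = 1786
  {North, South}: total = 1865
  {North, West}: total = 1881
  {West, Central}: total = 2009
  {East, West}: total = 2151
Best pair: {South, Central} with total 1349.

{South, Central}, total 1349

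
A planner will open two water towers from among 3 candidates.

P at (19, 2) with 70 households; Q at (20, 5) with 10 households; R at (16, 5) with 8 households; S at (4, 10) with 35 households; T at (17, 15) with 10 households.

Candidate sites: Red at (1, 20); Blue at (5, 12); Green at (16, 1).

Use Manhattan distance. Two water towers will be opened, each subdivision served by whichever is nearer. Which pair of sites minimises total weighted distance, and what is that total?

{Blue, Green}, total 647

Evaluate every pair (each demand assigned to the nearer of the two):
  {Blue, Green}: total = 647
  {Red, Green}: total = 997
  {Red, Blue}: total = 2299
Best pair: {Blue, Green} with total 647.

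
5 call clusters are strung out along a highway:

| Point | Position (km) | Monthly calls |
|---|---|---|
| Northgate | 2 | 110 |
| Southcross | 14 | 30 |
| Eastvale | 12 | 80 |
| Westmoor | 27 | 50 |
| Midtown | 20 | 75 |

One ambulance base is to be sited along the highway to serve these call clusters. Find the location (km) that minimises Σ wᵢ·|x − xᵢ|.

For a sum of weighted absolute distances on a line, the optimum is the weighted median (not the mean). Total weight W = 345; half-weight = 172.5.
Sort by position and accumulate weight:
  km 2 (Northgate, w=110) → cum 110
  km 12 (Eastvale, w=80) → cum 190  ≥ 172.5 → median here
  km 14 (Southcross, w=30) → cum 220
  km 20 (Midtown, w=75) → cum 295
  km 27 (Westmoor, w=50) → cum 345
Optimal location: km 12.

x = 12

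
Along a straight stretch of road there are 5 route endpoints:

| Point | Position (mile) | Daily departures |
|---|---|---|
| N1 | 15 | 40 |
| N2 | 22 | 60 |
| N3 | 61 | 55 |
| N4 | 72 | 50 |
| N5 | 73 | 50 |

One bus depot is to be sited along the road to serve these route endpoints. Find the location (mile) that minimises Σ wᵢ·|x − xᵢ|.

For a sum of weighted absolute distances on a line, the optimum is the weighted median (not the mean). Total weight W = 255; half-weight = 127.5.
Sort by position and accumulate weight:
  mile 15 (N1, w=40) → cum 40
  mile 22 (N2, w=60) → cum 100
  mile 61 (N3, w=55) → cum 155  ≥ 127.5 → median here
  mile 72 (N4, w=50) → cum 205
  mile 73 (N5, w=50) → cum 255
Optimal location: mile 61.

x = 61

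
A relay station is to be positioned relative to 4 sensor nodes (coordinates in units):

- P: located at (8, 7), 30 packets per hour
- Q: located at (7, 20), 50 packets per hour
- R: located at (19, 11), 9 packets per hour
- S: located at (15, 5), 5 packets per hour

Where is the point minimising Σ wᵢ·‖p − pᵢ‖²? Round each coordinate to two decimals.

The minimiser of Σwᵢ‖p−pᵢ‖² is the weighted centroid p* = (Σwᵢpᵢ)/(Σwᵢ).
Σwᵢ = 94.
Σwᵢxᵢ = 30·8 + 50·7 + 9·19 + 5·15 = 836.
Σwᵢyᵢ = 30·7 + 50·20 + 9·11 + 5·5 = 1334.
x* = 836/94 = 8.89, y* = 1334/94 = 14.19.

(8.89, 14.19)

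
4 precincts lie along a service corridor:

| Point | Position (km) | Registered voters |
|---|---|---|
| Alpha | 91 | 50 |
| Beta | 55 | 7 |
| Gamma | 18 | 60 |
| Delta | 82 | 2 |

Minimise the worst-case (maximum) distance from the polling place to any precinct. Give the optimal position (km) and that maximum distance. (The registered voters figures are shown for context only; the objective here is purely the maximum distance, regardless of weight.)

location 54.5, max distance 36.5

The 1-center on a line is the midpoint of the two extreme points: leftmost at 18, rightmost at 91.
Optimal location = (18 + 91)/2 = 54.5; maximum distance = (91 − 18)/2 = 36.5.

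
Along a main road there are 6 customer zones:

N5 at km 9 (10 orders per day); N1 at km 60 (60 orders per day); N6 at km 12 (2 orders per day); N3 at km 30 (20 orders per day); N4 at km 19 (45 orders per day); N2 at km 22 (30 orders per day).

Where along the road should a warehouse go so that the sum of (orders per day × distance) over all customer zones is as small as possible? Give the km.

x = 22

For a sum of weighted absolute distances on a line, the optimum is the weighted median (not the mean). Total weight W = 167; half-weight = 83.5.
Sort by position and accumulate weight:
  km 9 (N5, w=10) → cum 10
  km 12 (N6, w=2) → cum 12
  km 19 (N4, w=45) → cum 57
  km 22 (N2, w=30) → cum 87  ≥ 83.5 → median here
  km 30 (N3, w=20) → cum 107
  km 60 (N1, w=60) → cum 167
Optimal location: km 22.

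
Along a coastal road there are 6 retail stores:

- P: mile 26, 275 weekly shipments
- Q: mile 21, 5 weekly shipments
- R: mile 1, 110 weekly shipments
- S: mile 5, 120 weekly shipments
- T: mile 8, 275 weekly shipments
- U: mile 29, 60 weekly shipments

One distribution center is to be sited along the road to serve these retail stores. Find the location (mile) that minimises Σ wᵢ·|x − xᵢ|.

x = 8

For a sum of weighted absolute distances on a line, the optimum is the weighted median (not the mean). Total weight W = 845; half-weight = 422.5.
Sort by position and accumulate weight:
  mile 1 (R, w=110) → cum 110
  mile 5 (S, w=120) → cum 230
  mile 8 (T, w=275) → cum 505  ≥ 422.5 → median here
  mile 21 (Q, w=5) → cum 510
  mile 26 (P, w=275) → cum 785
  mile 29 (U, w=60) → cum 845
Optimal location: mile 8.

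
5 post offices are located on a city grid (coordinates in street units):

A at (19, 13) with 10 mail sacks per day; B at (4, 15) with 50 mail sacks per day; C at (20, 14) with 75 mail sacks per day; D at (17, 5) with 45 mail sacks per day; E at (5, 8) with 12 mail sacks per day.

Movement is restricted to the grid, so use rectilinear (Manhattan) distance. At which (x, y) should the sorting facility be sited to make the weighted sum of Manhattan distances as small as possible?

Manhattan distance separates: Σwᵢ(|x−xᵢ|+|y−yᵢ|) = Σwᵢ|x−xᵢ| + Σwᵢ|y−yᵢ|, so x and y are optimised independently as 1-D weighted medians.
Total weight W = 192; half = 96.
x-coordinate, sorted with cumulative weight:
  x=4 (B, w=50) cum 50
  x=5 (E, w=12) cum 62
  x=17 (D, w=45) cum 107  ← median
  x=19 (A, w=10) cum 117
  x=20 (C, w=75) cum 192
⇒ x* = 17
y-coordinate, sorted with cumulative weight:
  y=5 (D, w=45) cum 45
  y=8 (E, w=12) cum 57
  y=13 (A, w=10) cum 67
  y=14 (C, w=75) cum 142  ← median
  y=15 (B, w=50) cum 192
⇒ y* = 14

(17, 14)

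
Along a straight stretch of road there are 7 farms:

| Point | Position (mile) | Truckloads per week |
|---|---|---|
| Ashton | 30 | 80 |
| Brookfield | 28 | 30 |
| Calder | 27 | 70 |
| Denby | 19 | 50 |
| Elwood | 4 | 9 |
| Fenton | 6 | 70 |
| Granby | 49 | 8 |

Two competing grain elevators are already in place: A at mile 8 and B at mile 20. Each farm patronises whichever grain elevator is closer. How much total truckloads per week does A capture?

79

The indifferent point is the midpoint (8+20)/2 = 14; farms left of it (closer to A at 8) go to A, those right go to B.
  Elwood at 4 (w=9) → A
  Fenton at 6 (w=70) → A
  Denby at 19 (w=50) → B
  Calder at 27 (w=70) → B
  Brookfield at 28 (w=30) → B
  Ashton at 30 (w=80) → B
  Granby at 49 (w=8) → B
A captures 79; B captures 238.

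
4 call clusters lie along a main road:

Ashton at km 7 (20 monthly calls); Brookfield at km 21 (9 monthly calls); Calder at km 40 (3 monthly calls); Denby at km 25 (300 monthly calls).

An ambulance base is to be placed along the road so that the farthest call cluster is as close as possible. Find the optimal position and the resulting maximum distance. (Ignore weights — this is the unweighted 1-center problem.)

The 1-center on a line is the midpoint of the two extreme points: leftmost at 7, rightmost at 40.
Optimal location = (7 + 40)/2 = 23.5; maximum distance = (40 − 7)/2 = 16.5.

location 23.5, max distance 16.5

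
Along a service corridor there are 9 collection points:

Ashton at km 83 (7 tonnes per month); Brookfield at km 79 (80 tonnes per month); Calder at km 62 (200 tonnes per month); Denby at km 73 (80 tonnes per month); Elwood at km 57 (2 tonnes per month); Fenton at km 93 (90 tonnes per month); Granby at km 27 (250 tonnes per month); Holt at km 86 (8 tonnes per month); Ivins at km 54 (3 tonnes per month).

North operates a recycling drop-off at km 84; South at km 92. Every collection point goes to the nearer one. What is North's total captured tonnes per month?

The indifferent point is the midpoint (84+92)/2 = 88; collection points left of it (closer to North at 84) go to North, those right go to South.
  Granby at 27 (w=250) → North
  Ivins at 54 (w=3) → North
  Elwood at 57 (w=2) → North
  Calder at 62 (w=200) → North
  Denby at 73 (w=80) → North
  Brookfield at 79 (w=80) → North
  Ashton at 83 (w=7) → North
  Holt at 86 (w=8) → North
  Fenton at 93 (w=90) → South
North captures 630; South captures 90.

630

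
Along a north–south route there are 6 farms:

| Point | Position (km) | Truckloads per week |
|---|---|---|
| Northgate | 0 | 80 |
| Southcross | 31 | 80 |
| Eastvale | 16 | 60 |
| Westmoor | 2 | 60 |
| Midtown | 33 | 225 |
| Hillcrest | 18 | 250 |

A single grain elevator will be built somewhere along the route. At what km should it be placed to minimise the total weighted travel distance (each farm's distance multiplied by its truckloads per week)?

For a sum of weighted absolute distances on a line, the optimum is the weighted median (not the mean). Total weight W = 755; half-weight = 377.5.
Sort by position and accumulate weight:
  km 0 (Northgate, w=80) → cum 80
  km 2 (Westmoor, w=60) → cum 140
  km 16 (Eastvale, w=60) → cum 200
  km 18 (Hillcrest, w=250) → cum 450  ≥ 377.5 → median here
  km 31 (Southcross, w=80) → cum 530
  km 33 (Midtown, w=225) → cum 755
Optimal location: km 18.

x = 18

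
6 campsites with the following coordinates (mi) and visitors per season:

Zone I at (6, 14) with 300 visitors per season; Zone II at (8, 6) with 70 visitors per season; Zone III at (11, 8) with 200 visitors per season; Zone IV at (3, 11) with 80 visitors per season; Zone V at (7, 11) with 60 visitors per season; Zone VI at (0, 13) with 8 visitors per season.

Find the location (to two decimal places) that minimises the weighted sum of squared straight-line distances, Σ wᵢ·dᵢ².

The minimiser of Σwᵢ‖p−pᵢ‖² is the weighted centroid p* = (Σwᵢpᵢ)/(Σwᵢ).
Σwᵢ = 718.
Σwᵢxᵢ = 300·6 + 70·8 + 200·11 + 80·3 + 60·7 + 8·0 = 5220.
Σwᵢyᵢ = 300·14 + 70·6 + 200·8 + 80·11 + 60·11 + 8·13 = 7864.
x* = 5220/718 = 7.27, y* = 7864/718 = 10.95.

(7.27, 10.95)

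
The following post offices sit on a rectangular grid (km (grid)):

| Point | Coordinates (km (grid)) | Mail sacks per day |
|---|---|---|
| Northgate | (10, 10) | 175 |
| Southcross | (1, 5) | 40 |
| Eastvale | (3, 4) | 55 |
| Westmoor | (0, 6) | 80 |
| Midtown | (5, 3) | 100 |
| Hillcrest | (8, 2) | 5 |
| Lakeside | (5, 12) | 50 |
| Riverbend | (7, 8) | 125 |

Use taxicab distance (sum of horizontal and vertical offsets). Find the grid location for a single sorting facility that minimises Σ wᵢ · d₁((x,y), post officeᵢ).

Manhattan distance separates: Σwᵢ(|x−xᵢ|+|y−yᵢ|) = Σwᵢ|x−xᵢ| + Σwᵢ|y−yᵢ|, so x and y are optimised independently as 1-D weighted medians.
Total weight W = 630; half = 315.
x-coordinate, sorted with cumulative weight:
  x=0 (Westmoor, w=80) cum 80
  x=1 (Southcross, w=40) cum 120
  x=3 (Eastvale, w=55) cum 175
  x=5 (Midtown, w=100) cum 275
  x=5 (Lakeside, w=50) cum 325  ← median
  x=7 (Riverbend, w=125) cum 450
  x=8 (Hillcrest, w=5) cum 455
  x=10 (Northgate, w=175) cum 630
⇒ x* = 5
y-coordinate, sorted with cumulative weight:
  y=2 (Hillcrest, w=5) cum 5
  y=3 (Midtown, w=100) cum 105
  y=4 (Eastvale, w=55) cum 160
  y=5 (Southcross, w=40) cum 200
  y=6 (Westmoor, w=80) cum 280
  y=8 (Riverbend, w=125) cum 405  ← median
  y=10 (Northgate, w=175) cum 580
  y=12 (Lakeside, w=50) cum 630
⇒ y* = 8

(5, 8)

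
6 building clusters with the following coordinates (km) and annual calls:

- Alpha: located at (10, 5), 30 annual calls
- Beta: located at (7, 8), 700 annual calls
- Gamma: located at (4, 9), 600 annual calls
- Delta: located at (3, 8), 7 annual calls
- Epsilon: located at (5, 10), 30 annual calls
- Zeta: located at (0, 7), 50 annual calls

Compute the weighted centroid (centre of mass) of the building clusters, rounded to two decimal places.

(5.48, 8.37)

The minimiser of Σwᵢ‖p−pᵢ‖² is the weighted centroid p* = (Σwᵢpᵢ)/(Σwᵢ).
Σwᵢ = 1417.
Σwᵢxᵢ = 30·10 + 700·7 + 600·4 + 7·3 + 30·5 + 50·0 = 7771.
Σwᵢyᵢ = 30·5 + 700·8 + 600·9 + 7·8 + 30·10 + 50·7 = 11856.
x* = 7771/1417 = 5.48, y* = 11856/1417 = 8.37.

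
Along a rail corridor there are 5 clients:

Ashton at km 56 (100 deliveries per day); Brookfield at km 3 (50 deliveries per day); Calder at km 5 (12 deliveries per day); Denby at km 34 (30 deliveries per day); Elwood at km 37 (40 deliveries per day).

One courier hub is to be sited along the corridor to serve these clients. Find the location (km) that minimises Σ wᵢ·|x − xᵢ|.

x = 37

For a sum of weighted absolute distances on a line, the optimum is the weighted median (not the mean). Total weight W = 232; half-weight = 116.
Sort by position and accumulate weight:
  km 3 (Brookfield, w=50) → cum 50
  km 5 (Calder, w=12) → cum 62
  km 34 (Denby, w=30) → cum 92
  km 37 (Elwood, w=40) → cum 132  ≥ 116 → median here
  km 56 (Ashton, w=100) → cum 232
Optimal location: km 37.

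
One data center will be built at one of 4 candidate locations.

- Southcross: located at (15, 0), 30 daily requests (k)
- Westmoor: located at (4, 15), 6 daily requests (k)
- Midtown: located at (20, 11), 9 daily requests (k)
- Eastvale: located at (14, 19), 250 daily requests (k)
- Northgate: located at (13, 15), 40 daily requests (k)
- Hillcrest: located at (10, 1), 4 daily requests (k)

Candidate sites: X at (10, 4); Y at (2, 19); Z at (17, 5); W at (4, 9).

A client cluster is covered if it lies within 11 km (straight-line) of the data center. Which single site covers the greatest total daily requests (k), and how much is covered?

Z, covering 83

Coverage radius r = 11 km; a point is covered iff (Δx)²+(Δy)² ≤ 11² = 121.
  X (10, 4): covers {Southcross, Hillcrest} → 34
  Y (2, 19): covers {Westmoor} → 6
  Z (17, 5): covers {Southcross, Midtown, Northgate, Hillcrest} → 83
  W (4, 9): covers {Westmoor, Northgate, Hillcrest} → 50
Maximum coverage at Z: 83 daily requests (k).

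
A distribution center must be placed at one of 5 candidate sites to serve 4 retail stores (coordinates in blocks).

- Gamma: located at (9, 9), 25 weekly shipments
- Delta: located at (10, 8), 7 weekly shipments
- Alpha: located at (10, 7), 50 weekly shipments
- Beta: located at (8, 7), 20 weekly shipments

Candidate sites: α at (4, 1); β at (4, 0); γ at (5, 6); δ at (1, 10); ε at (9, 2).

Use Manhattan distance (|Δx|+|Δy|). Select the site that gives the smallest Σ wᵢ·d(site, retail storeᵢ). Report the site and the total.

γ, total 604 blocks

Total weighted distance at each candidate:
  α (4, 1): total = 1216
  β (4, 0): total = 1318
  γ (5, 6): total = 604
  δ (1, 10): total = 1102
  ε (9, 2): total = 644
Minimum is at γ with total 604 blocks.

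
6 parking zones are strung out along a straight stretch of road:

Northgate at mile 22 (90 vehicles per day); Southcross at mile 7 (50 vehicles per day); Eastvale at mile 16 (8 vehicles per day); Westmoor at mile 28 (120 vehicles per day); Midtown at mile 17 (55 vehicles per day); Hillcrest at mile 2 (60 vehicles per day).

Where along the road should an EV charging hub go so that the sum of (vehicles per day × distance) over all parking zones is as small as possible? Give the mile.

x = 22

For a sum of weighted absolute distances on a line, the optimum is the weighted median (not the mean). Total weight W = 383; half-weight = 191.5.
Sort by position and accumulate weight:
  mile 2 (Hillcrest, w=60) → cum 60
  mile 7 (Southcross, w=50) → cum 110
  mile 16 (Eastvale, w=8) → cum 118
  mile 17 (Midtown, w=55) → cum 173
  mile 22 (Northgate, w=90) → cum 263  ≥ 191.5 → median here
  mile 28 (Westmoor, w=120) → cum 383
Optimal location: mile 22.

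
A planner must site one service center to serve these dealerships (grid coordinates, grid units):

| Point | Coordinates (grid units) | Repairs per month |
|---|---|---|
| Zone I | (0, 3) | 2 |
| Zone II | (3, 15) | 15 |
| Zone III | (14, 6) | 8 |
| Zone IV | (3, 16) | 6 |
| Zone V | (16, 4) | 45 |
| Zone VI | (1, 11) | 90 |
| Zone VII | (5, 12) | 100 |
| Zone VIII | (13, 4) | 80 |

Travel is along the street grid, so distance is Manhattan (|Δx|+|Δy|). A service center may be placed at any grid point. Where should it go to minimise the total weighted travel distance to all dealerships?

(5, 11)

Manhattan distance separates: Σwᵢ(|x−xᵢ|+|y−yᵢ|) = Σwᵢ|x−xᵢ| + Σwᵢ|y−yᵢ|, so x and y are optimised independently as 1-D weighted medians.
Total weight W = 346; half = 173.
x-coordinate, sorted with cumulative weight:
  x=0 (Zone I, w=2) cum 2
  x=1 (Zone VI, w=90) cum 92
  x=3 (Zone II, w=15) cum 107
  x=3 (Zone IV, w=6) cum 113
  x=5 (Zone VII, w=100) cum 213  ← median
  x=13 (Zone VIII, w=80) cum 293
  x=14 (Zone III, w=8) cum 301
  x=16 (Zone V, w=45) cum 346
⇒ x* = 5
y-coordinate, sorted with cumulative weight:
  y=3 (Zone I, w=2) cum 2
  y=4 (Zone V, w=45) cum 47
  y=4 (Zone VIII, w=80) cum 127
  y=6 (Zone III, w=8) cum 135
  y=11 (Zone VI, w=90) cum 225  ← median
  y=12 (Zone VII, w=100) cum 325
  y=15 (Zone II, w=15) cum 340
  y=16 (Zone IV, w=6) cum 346
⇒ y* = 11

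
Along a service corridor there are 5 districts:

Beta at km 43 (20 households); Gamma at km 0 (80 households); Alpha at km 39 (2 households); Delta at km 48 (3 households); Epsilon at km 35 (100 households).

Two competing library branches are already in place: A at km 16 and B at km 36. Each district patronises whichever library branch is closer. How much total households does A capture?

The indifferent point is the midpoint (16+36)/2 = 26; districts left of it (closer to A at 16) go to A, those right go to B.
  Gamma at 0 (w=80) → A
  Epsilon at 35 (w=100) → B
  Alpha at 39 (w=2) → B
  Beta at 43 (w=20) → B
  Delta at 48 (w=3) → B
A captures 80; B captures 125.

80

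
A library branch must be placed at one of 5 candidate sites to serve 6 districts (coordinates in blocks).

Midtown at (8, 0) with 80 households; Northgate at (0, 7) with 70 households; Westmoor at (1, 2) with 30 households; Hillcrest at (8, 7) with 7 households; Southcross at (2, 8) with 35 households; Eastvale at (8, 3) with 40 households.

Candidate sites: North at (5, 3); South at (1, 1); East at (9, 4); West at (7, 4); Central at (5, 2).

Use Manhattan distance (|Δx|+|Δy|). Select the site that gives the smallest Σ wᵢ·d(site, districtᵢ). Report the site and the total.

North, total 1709 blocks

Total weighted distance at each candidate:
  North (5, 3): total = 1709
  South (1, 1): total = 1891
  East (9, 4): total = 2033
  West (7, 4): total = 1763
  Central (5, 2): total = 1751
Minimum is at North with total 1709 blocks.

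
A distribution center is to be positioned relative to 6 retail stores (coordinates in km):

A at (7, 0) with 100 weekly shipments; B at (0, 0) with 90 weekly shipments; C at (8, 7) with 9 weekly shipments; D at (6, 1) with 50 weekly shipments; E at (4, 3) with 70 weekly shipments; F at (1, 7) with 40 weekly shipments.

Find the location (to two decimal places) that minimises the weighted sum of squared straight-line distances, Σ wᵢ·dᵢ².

(3.88, 1.68)

The minimiser of Σwᵢ‖p−pᵢ‖² is the weighted centroid p* = (Σwᵢpᵢ)/(Σwᵢ).
Σwᵢ = 359.
Σwᵢxᵢ = 100·7 + 90·0 + 9·8 + 50·6 + 70·4 + 40·1 = 1392.
Σwᵢyᵢ = 100·0 + 90·0 + 9·7 + 50·1 + 70·3 + 40·7 = 603.
x* = 1392/359 = 3.88, y* = 603/359 = 1.68.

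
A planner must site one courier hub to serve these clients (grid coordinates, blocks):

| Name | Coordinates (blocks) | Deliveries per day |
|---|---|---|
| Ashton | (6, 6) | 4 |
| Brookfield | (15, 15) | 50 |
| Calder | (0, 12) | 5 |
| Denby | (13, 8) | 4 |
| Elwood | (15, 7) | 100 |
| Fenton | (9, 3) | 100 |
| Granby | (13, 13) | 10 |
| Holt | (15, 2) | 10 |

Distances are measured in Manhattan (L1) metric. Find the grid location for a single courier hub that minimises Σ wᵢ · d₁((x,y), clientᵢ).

(15, 7)

Manhattan distance separates: Σwᵢ(|x−xᵢ|+|y−yᵢ|) = Σwᵢ|x−xᵢ| + Σwᵢ|y−yᵢ|, so x and y are optimised independently as 1-D weighted medians.
Total weight W = 283; half = 141.5.
x-coordinate, sorted with cumulative weight:
  x=0 (Calder, w=5) cum 5
  x=6 (Ashton, w=4) cum 9
  x=9 (Fenton, w=100) cum 109
  x=13 (Denby, w=4) cum 113
  x=13 (Granby, w=10) cum 123
  x=15 (Brookfield, w=50) cum 173  ← median
  x=15 (Elwood, w=100) cum 273
  x=15 (Holt, w=10) cum 283
⇒ x* = 15
y-coordinate, sorted with cumulative weight:
  y=2 (Holt, w=10) cum 10
  y=3 (Fenton, w=100) cum 110
  y=6 (Ashton, w=4) cum 114
  y=7 (Elwood, w=100) cum 214  ← median
  y=8 (Denby, w=4) cum 218
  y=12 (Calder, w=5) cum 223
  y=13 (Granby, w=10) cum 233
  y=15 (Brookfield, w=50) cum 283
⇒ y* = 7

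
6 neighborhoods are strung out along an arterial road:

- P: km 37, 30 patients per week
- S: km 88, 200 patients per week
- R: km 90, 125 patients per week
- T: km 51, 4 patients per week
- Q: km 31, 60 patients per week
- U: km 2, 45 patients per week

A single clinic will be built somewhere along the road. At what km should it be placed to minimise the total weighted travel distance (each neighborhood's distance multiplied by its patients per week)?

x = 88

For a sum of weighted absolute distances on a line, the optimum is the weighted median (not the mean). Total weight W = 464; half-weight = 232.
Sort by position and accumulate weight:
  km 2 (U, w=45) → cum 45
  km 31 (Q, w=60) → cum 105
  km 37 (P, w=30) → cum 135
  km 51 (T, w=4) → cum 139
  km 88 (S, w=200) → cum 339  ≥ 232 → median here
  km 90 (R, w=125) → cum 464
Optimal location: km 88.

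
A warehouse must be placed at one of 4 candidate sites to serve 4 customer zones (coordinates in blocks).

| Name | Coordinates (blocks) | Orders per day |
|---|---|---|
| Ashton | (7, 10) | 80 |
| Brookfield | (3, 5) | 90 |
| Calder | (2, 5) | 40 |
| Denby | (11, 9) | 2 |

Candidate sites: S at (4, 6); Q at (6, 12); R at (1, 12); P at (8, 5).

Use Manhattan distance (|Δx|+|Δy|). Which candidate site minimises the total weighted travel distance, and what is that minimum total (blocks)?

Total weighted distance at each candidate:
  S (4, 6): total = 880
  Q (6, 12): total = 1596
  R (1, 12): total = 1796
  P (8, 5): total = 1184
Minimum is at S with total 880 blocks.

S, total 880 blocks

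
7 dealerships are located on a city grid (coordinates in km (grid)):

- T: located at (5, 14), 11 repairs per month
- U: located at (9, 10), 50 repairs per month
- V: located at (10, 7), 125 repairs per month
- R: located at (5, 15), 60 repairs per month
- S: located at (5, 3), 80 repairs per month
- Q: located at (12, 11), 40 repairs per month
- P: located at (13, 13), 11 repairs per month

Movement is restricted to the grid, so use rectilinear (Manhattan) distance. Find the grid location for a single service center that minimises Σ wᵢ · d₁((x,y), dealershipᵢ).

(9, 7)

Manhattan distance separates: Σwᵢ(|x−xᵢ|+|y−yᵢ|) = Σwᵢ|x−xᵢ| + Σwᵢ|y−yᵢ|, so x and y are optimised independently as 1-D weighted medians.
Total weight W = 377; half = 188.5.
x-coordinate, sorted with cumulative weight:
  x=5 (T, w=11) cum 11
  x=5 (R, w=60) cum 71
  x=5 (S, w=80) cum 151
  x=9 (U, w=50) cum 201  ← median
  x=10 (V, w=125) cum 326
  x=12 (Q, w=40) cum 366
  x=13 (P, w=11) cum 377
⇒ x* = 9
y-coordinate, sorted with cumulative weight:
  y=3 (S, w=80) cum 80
  y=7 (V, w=125) cum 205  ← median
  y=10 (U, w=50) cum 255
  y=11 (Q, w=40) cum 295
  y=13 (P, w=11) cum 306
  y=14 (T, w=11) cum 317
  y=15 (R, w=60) cum 377
⇒ y* = 7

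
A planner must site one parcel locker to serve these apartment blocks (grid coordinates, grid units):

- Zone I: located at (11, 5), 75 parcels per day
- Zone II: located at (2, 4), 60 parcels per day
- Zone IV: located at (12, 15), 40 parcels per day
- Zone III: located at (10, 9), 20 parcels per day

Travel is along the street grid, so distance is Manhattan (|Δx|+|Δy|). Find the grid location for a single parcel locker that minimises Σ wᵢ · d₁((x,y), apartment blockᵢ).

(11, 5)

Manhattan distance separates: Σwᵢ(|x−xᵢ|+|y−yᵢ|) = Σwᵢ|x−xᵢ| + Σwᵢ|y−yᵢ|, so x and y are optimised independently as 1-D weighted medians.
Total weight W = 195; half = 97.5.
x-coordinate, sorted with cumulative weight:
  x=2 (Zone II, w=60) cum 60
  x=10 (Zone III, w=20) cum 80
  x=11 (Zone I, w=75) cum 155  ← median
  x=12 (Zone IV, w=40) cum 195
⇒ x* = 11
y-coordinate, sorted with cumulative weight:
  y=4 (Zone II, w=60) cum 60
  y=5 (Zone I, w=75) cum 135  ← median
  y=9 (Zone III, w=20) cum 155
  y=15 (Zone IV, w=40) cum 195
⇒ y* = 5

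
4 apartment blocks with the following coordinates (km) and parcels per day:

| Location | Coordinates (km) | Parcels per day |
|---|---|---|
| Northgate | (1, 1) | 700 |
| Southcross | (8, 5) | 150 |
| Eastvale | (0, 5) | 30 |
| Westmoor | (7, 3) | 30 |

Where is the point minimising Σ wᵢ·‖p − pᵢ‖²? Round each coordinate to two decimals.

The minimiser of Σwᵢ‖p−pᵢ‖² is the weighted centroid p* = (Σwᵢpᵢ)/(Σwᵢ).
Σwᵢ = 910.
Σwᵢxᵢ = 700·1 + 150·8 + 30·0 + 30·7 = 2110.
Σwᵢyᵢ = 700·1 + 150·5 + 30·5 + 30·3 = 1690.
x* = 2110/910 = 2.32, y* = 1690/910 = 1.86.

(2.32, 1.86)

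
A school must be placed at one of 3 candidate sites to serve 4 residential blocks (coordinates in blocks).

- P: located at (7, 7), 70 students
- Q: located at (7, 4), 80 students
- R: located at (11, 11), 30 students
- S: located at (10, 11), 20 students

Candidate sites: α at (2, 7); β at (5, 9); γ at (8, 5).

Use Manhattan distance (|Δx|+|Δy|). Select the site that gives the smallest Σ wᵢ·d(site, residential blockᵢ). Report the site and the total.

γ, total 800 blocks

Total weighted distance at each candidate:
  α (2, 7): total = 1620
  β (5, 9): total = 1220
  γ (8, 5): total = 800
Minimum is at γ with total 800 blocks.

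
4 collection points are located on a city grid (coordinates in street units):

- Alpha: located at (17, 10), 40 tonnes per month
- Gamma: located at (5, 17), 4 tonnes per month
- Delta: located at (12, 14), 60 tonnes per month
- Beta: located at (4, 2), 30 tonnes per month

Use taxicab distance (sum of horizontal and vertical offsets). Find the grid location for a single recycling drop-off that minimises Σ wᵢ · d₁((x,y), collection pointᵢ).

(12, 10)

Manhattan distance separates: Σwᵢ(|x−xᵢ|+|y−yᵢ|) = Σwᵢ|x−xᵢ| + Σwᵢ|y−yᵢ|, so x and y are optimised independently as 1-D weighted medians.
Total weight W = 134; half = 67.
x-coordinate, sorted with cumulative weight:
  x=4 (Beta, w=30) cum 30
  x=5 (Gamma, w=4) cum 34
  x=12 (Delta, w=60) cum 94  ← median
  x=17 (Alpha, w=40) cum 134
⇒ x* = 12
y-coordinate, sorted with cumulative weight:
  y=2 (Beta, w=30) cum 30
  y=10 (Alpha, w=40) cum 70  ← median
  y=14 (Delta, w=60) cum 130
  y=17 (Gamma, w=4) cum 134
⇒ y* = 10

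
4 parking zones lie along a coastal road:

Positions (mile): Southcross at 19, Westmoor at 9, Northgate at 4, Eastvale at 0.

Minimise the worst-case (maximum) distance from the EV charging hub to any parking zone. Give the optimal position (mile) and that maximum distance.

location 9.5, max distance 9.5

The 1-center on a line is the midpoint of the two extreme points: leftmost at 0, rightmost at 19.
Optimal location = (0 + 19)/2 = 9.5; maximum distance = (19 − 0)/2 = 9.5.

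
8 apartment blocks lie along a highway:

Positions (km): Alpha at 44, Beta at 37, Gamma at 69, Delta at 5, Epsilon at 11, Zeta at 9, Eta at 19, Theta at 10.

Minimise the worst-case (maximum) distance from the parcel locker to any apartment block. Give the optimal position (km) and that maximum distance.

The 1-center on a line is the midpoint of the two extreme points: leftmost at 5, rightmost at 69.
Optimal location = (5 + 69)/2 = 37; maximum distance = (69 − 5)/2 = 32.

location 37, max distance 32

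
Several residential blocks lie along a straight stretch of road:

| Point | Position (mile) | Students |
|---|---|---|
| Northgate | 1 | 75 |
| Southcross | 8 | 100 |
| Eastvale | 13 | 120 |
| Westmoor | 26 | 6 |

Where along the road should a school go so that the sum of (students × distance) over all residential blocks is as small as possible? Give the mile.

x = 8

For a sum of weighted absolute distances on a line, the optimum is the weighted median (not the mean). Total weight W = 301; half-weight = 150.5.
Sort by position and accumulate weight:
  mile 1 (Northgate, w=75) → cum 75
  mile 8 (Southcross, w=100) → cum 175  ≥ 150.5 → median here
  mile 13 (Eastvale, w=120) → cum 295
  mile 26 (Westmoor, w=6) → cum 301
Optimal location: mile 8.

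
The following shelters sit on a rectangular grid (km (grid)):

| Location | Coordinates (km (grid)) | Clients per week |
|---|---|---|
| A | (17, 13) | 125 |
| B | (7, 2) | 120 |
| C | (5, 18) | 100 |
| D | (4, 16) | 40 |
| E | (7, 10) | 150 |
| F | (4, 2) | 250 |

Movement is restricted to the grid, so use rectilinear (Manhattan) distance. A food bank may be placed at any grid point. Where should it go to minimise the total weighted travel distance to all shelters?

(7, 10)

Manhattan distance separates: Σwᵢ(|x−xᵢ|+|y−yᵢ|) = Σwᵢ|x−xᵢ| + Σwᵢ|y−yᵢ|, so x and y are optimised independently as 1-D weighted medians.
Total weight W = 785; half = 392.5.
x-coordinate, sorted with cumulative weight:
  x=4 (D, w=40) cum 40
  x=4 (F, w=250) cum 290
  x=5 (C, w=100) cum 390
  x=7 (B, w=120) cum 510  ← median
  x=7 (E, w=150) cum 660
  x=17 (A, w=125) cum 785
⇒ x* = 7
y-coordinate, sorted with cumulative weight:
  y=2 (B, w=120) cum 120
  y=2 (F, w=250) cum 370
  y=10 (E, w=150) cum 520  ← median
  y=13 (A, w=125) cum 645
  y=16 (D, w=40) cum 685
  y=18 (C, w=100) cum 785
⇒ y* = 10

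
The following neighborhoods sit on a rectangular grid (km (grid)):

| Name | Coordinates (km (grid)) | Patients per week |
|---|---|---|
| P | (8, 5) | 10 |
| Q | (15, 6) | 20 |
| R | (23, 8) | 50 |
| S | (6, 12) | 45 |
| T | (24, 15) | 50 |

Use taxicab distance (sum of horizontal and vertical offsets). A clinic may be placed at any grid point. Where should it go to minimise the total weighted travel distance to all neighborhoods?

(23, 12)

Manhattan distance separates: Σwᵢ(|x−xᵢ|+|y−yᵢ|) = Σwᵢ|x−xᵢ| + Σwᵢ|y−yᵢ|, so x and y are optimised independently as 1-D weighted medians.
Total weight W = 175; half = 87.5.
x-coordinate, sorted with cumulative weight:
  x=6 (S, w=45) cum 45
  x=8 (P, w=10) cum 55
  x=15 (Q, w=20) cum 75
  x=23 (R, w=50) cum 125  ← median
  x=24 (T, w=50) cum 175
⇒ x* = 23
y-coordinate, sorted with cumulative weight:
  y=5 (P, w=10) cum 10
  y=6 (Q, w=20) cum 30
  y=8 (R, w=50) cum 80
  y=12 (S, w=45) cum 125  ← median
  y=15 (T, w=50) cum 175
⇒ y* = 12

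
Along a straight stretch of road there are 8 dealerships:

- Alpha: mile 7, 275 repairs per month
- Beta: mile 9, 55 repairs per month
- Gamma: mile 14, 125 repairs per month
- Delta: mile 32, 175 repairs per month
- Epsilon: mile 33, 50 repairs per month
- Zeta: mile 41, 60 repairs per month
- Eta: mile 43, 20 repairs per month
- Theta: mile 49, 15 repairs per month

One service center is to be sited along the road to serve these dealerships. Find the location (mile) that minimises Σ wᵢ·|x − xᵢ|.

x = 14

For a sum of weighted absolute distances on a line, the optimum is the weighted median (not the mean). Total weight W = 775; half-weight = 387.5.
Sort by position and accumulate weight:
  mile 7 (Alpha, w=275) → cum 275
  mile 9 (Beta, w=55) → cum 330
  mile 14 (Gamma, w=125) → cum 455  ≥ 387.5 → median here
  mile 32 (Delta, w=175) → cum 630
  mile 33 (Epsilon, w=50) → cum 680
  mile 41 (Zeta, w=60) → cum 740
  mile 43 (Eta, w=20) → cum 760
  mile 49 (Theta, w=15) → cum 775
Optimal location: mile 14.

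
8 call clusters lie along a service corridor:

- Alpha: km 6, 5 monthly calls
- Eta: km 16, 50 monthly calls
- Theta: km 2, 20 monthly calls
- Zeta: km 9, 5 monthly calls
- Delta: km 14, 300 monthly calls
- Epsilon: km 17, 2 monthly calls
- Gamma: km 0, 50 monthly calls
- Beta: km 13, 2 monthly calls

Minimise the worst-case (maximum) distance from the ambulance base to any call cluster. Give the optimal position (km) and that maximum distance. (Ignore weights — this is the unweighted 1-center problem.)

The 1-center on a line is the midpoint of the two extreme points: leftmost at 0, rightmost at 17.
Optimal location = (0 + 17)/2 = 8.5; maximum distance = (17 − 0)/2 = 8.5.

location 8.5, max distance 8.5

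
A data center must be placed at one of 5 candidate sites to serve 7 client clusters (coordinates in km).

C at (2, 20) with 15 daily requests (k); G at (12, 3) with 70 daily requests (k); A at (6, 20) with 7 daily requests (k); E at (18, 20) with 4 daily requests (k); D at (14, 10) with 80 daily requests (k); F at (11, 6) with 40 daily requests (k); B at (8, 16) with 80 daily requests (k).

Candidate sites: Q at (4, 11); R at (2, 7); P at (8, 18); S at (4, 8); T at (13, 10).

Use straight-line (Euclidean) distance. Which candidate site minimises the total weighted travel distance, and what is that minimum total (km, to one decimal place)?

T, total 1731.8 km

Total weighted distance at each candidate:
  Q (4, 11): total = 2721.7
  R (2, 7): total = 3343.7
  P (8, 18): total = 2696.9
  S (4, 8): total = 2824.4
  T (13, 10): total = 1731.8
Minimum is at T with total 1731.8 km.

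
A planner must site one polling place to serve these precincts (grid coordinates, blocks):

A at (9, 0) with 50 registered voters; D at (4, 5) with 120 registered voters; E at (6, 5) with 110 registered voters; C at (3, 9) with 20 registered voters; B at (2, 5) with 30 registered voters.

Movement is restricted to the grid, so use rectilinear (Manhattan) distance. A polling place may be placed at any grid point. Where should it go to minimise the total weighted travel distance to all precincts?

Manhattan distance separates: Σwᵢ(|x−xᵢ|+|y−yᵢ|) = Σwᵢ|x−xᵢ| + Σwᵢ|y−yᵢ|, so x and y are optimised independently as 1-D weighted medians.
Total weight W = 330; half = 165.
x-coordinate, sorted with cumulative weight:
  x=2 (B, w=30) cum 30
  x=3 (C, w=20) cum 50
  x=4 (D, w=120) cum 170  ← median
  x=6 (E, w=110) cum 280
  x=9 (A, w=50) cum 330
⇒ x* = 4
y-coordinate, sorted with cumulative weight:
  y=0 (A, w=50) cum 50
  y=5 (D, w=120) cum 170  ← median
  y=5 (E, w=110) cum 280
  y=5 (B, w=30) cum 310
  y=9 (C, w=20) cum 330
⇒ y* = 5

(4, 5)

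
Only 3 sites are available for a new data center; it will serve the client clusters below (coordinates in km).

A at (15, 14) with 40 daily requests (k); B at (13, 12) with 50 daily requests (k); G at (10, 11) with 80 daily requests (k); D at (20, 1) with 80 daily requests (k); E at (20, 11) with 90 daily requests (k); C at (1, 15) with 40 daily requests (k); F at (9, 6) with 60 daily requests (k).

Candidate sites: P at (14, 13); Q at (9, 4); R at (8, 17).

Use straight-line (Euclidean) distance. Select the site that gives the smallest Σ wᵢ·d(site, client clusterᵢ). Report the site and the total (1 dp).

Total weighted distance at each candidate:
  P (14, 13): total = 3169.8
  Q (9, 4): total = 4229.0
  R (8, 17): total = 4925.6
Minimum is at P with total 3169.8 km.

P, total 3169.8 km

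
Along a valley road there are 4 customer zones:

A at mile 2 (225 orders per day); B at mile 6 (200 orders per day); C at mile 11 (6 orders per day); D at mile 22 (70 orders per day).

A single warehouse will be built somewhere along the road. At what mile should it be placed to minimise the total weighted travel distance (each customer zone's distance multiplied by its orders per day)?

x = 6

For a sum of weighted absolute distances on a line, the optimum is the weighted median (not the mean). Total weight W = 501; half-weight = 250.5.
Sort by position and accumulate weight:
  mile 2 (A, w=225) → cum 225
  mile 6 (B, w=200) → cum 425  ≥ 250.5 → median here
  mile 11 (C, w=6) → cum 431
  mile 22 (D, w=70) → cum 501
Optimal location: mile 6.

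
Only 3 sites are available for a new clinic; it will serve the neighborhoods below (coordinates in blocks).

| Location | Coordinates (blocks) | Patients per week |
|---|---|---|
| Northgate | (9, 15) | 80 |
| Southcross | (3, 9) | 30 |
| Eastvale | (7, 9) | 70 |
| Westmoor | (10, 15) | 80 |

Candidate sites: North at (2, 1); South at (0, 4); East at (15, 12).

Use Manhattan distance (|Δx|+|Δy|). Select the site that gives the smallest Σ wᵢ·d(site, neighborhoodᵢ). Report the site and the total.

Total weighted distance at each candidate:
  North (2, 1): total = 4620
  South (0, 4): total = 4360
  East (15, 12): total = 2580
Minimum is at East with total 2580 blocks.

East, total 2580 blocks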